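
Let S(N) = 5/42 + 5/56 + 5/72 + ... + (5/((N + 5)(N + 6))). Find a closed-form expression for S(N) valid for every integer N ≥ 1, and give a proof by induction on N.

S(N) = 5N/(6(N + 6))

We claim S(N) = 5N/(6(N + 6)) for all N ≥ 1.
When N = 1: S(1) = 5/42, and the closed form gives 5/42. They agree.
Inductive step: assume the claim holds for N = j, so S(j) = 5j/(6(j + 6)).
Then S(j+1) = S(j) + (5/((j + 6)(j + 7))) = (5j/(6(j + 6))) + (5/((j + 6)(j + 7))).
Simplifying, S(j+1) = 5(j + 1)/(6(j + 7)) = 5(j+1)/(6((j+1) + 6)),
which is the closed form with N = j+1.
This completes the induction.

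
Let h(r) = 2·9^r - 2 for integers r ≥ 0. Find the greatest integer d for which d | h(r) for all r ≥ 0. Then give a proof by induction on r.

d = 16

Computing the first values: h(0) = 0 and h(1) = 16; gcd(0, 16) = 16, so d ≤ 16.
We prove 16 | 2·9^r - 2 for all r ≥ 0 by induction on r.
When r = 0: h(0) = 0 = 16·(0), so 16 | h(0).
Inductive step: suppose the statement holds for some i ≥ 0, i.e. 16 | h(i). Then
h(i+1) = 2·9^(i+1) - 2 = 9·(2·9^i - 2) + 16 = 9·h(i) + 16. The first term is divisible by 16 by the inductive hypothesis, and 16 is divisible by 16. Hence 16 | h(i+1).
Hence, by induction on r, the claim holds for every r ≥ 0.
Therefore the largest such d is 16.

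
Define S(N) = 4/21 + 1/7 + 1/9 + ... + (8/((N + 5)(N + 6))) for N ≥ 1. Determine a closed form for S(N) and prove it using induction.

We claim S(N) = 4N/(3(N + 6)) for all N ≥ 1.
For the base case N = 1: S(1) = 4/21, and the closed form gives 4/21. They agree.
For the inductive step, assume it holds for an arbitrary k ≥ 1, so S(k) = 4k/(3(k + 6)).
Then S(k+1) = S(k) + (8/((k + 6)(k + 7))) = (4k/(3(k + 6))) + (8/((k + 6)(k + 7))).
Simplifying, S(k+1) = 4(k + 1)/(3(k + 7)) = 4(k+1)/(3((k+1) + 6)),
which is the closed form with N = k+1.
By induction, the statement is established for all N ≥ 1.

S(N) = 4N/(3(N + 6))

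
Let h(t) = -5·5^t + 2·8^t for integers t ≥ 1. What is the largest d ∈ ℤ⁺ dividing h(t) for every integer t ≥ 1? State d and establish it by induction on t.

Computing the first values: h(1) = -9 and h(2) = 3; gcd(-9, 3) = 3, so d ≤ 3.
We prove 3 | -5·5^t + 2·8^t for all t ≥ 1 by induction on t.
Base case (t = 1): h(1) = -9 = 3·(-3), so 3 | h(1).
Inductive step: suppose the statement holds for some i ≥ 1, i.e. 3 | h(i). Then
h(i+1) − 8·h(i) = (-5·5^(i+1) + 2·8^(i+1)) − 8·(-5·5^i + 2·8^i) = (-5)·5^i·(5 − 8) = (15)·5^i. Since 3 | h(i) by the inductive hypothesis, 3 | 8·h(i); and 3 | 15 since 15 = 3·5. Therefore 3 | h(i+1).
By the principle of mathematical induction, the result holds for all t ≥ 1.
Therefore the largest such d is 3.

d = 3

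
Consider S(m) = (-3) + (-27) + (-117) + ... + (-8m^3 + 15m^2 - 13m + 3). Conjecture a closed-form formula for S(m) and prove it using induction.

We claim S(m) = -m(2m + 1)(m^2 - m + 1) for all m ≥ 1.
For the base case m = 1: S(1) = -3, and the closed form gives -3. They agree.
For the inductive step, assume it holds for an arbitrary j ≥ 1, so S(j) = j(-2j^3 + j^2 - j - 1).
Then S(j+1) = S(j) + (-8j^3 - 9j^2 - 7j - 3) = (j(-2j^3 + j^2 - j - 1)) + (-8j^3 - 9j^2 - 7j - 3).
Simplifying, S(j+1) = -(j + 1)(2j + 3)(j^2 + j + 1) = -(j+1)(2(j+1) + 1)((j+1)^2 - (j+1) + 1),
which is the closed form with m = j+1.
By induction, the statement is established for all m ≥ 1.

S(m) = -m(2m + 1)(m^2 - m + 1)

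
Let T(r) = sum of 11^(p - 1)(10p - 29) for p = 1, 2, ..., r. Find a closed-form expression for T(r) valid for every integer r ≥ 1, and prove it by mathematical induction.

We claim T(r) = 11^r(r - 3) + 3 for all r ≥ 1.
For the base case r = 1: T(1) = -19, and the closed form gives -19. They agree.
Inductive step: suppose the statement holds for some p ≥ 1, so T(p) = 11^p(p - 3) + 3.
Then T(p+1) = T(p) + (11^p(10p - 19)) = (11^p(p - 3) + 3) + (11^p(10p - 19)).
Simplifying, T(p+1) = 11·11^p·p - 22·11^p + 3 = 11^(p+1)((p+1) - 3) + 3,
which is the closed form with r = p+1.
Hence, by induction on r, the claim holds for every r ≥ 1.

T(r) = 11^r(r - 3) + 3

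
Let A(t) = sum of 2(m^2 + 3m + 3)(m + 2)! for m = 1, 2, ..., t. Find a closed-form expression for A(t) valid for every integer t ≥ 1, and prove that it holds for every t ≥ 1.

A(t) = (2t + 2)(t + 3)! - 12

We claim A(t) = (2t + 2)(t + 3)! - 12 for all t ≥ 1.
For the base case t = 1: A(1) = 84, and the closed form gives 84. They agree.
Suppose the result is true for t = m, so A(m) = (2m + 2)(m + 3)! - 12.
Then A(m+1) = A(m) + (2(m^2 + 5m + 7)(m + 3)!) = ((2m + 2)(m + 3)! - 12) + (2(m^2 + 5m + 7)(m + 3)!).
Simplifying, A(m+1) = (2(m+1) + 2)((m+1) + 3)! - 12,
which is the closed form with t = m+1.
By the principle of mathematical induction, the result holds for all t ≥ 1.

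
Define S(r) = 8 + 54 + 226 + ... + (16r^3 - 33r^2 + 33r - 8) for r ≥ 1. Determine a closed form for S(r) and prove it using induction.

We claim S(r) = r(4r^3 - 3r^2 + 4r + 3) for all r ≥ 1.
When r = 1: S(1) = 8, and the closed form gives 8. They agree.
Inductive step: assume the claim holds for r = m, so S(m) = m(4m^3 - 3m^2 + 4m + 3).
Then S(m+1) = S(m) + (16m^3 + 15m^2 + 15m + 8) = (m(4m^3 - 3m^2 + 4m + 3)) + (16m^3 + 15m^2 + 15m + 8).
Simplifying, S(m+1) = (m + 1)(4m^3 + 9m^2 + 10m + 8) = (m+1)(4(m+1)^3 - 3(m+1)^2 + 4(m+1) + 3),
which is the closed form with r = m+1.
This completes the induction.

S(r) = r(4r^3 - 3r^2 + 4r + 3)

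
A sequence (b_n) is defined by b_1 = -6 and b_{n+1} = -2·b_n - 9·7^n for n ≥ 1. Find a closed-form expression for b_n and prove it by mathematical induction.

b_n = (-2)^(n - 1) - 7^n

Computing the first terms: b_1 = -6, b_2 = -51, b_3 = -339. This suggests b_n = (-2)^(n - 1) - 7^n.
Base step (n = 1): the formula gives -6 = -6 = b_1.
Suppose the result is true for n = r, so b_r = (-2)^(r - 1) - 7^r.
Then b_{r+1} = -2·b_r - 9·7^r = -2·((-2)^(r - 1) - 7^r) - 9·7^r = (-2)^r - 7^(r + 1) = (-2)^((r+1) - 1) - 7^(r+1),
which is the claimed formula at n = r+1.
By induction, the statement is established for all n ≥ 1.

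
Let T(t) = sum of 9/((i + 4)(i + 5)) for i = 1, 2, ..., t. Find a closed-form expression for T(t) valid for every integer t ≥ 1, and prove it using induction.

T(t) = 9t/(5(t + 5))

We claim T(t) = 9t/(5(t + 5)) for all t ≥ 1.
When t = 1: T(1) = 3/10, and the closed form gives 3/10. They agree.
Suppose the result is true for t = i, so T(i) = 9i/(5(i + 5)).
Then T(i+1) = T(i) + (9/((i + 5)(i + 6))) = (9i/(5(i + 5))) + (9/((i + 5)(i + 6))).
Simplifying, T(i+1) = 9(i + 1)/(5(i + 6)) = 9(i+1)/(5((i+1) + 5)),
which is the closed form with t = i+1.
This completes the induction.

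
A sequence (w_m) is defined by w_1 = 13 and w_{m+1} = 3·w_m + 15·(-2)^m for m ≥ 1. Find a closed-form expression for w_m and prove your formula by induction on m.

Computing the first terms: w_1 = 13, w_2 = 9, w_3 = 87. This suggests w_m = -3(-2)^m + 7·3^(m - 1).
Base case (m = 1): the formula gives 13 = 13 = w_1.
Inductive step: suppose the statement holds for some k ≥ 1, so w_k = -3(-2)^k + 7·3^(k - 1).
Then w_{k+1} = 3·w_k + 15·(-2)^k = 3·(-3(-2)^k + 7·3^(k - 1)) + 15·(-2)^k = -3(-2)^(k + 1) + 7·3^k = -3(-2)^(k+1) + 7·3^((k+1) - 1),
which is the claimed formula at m = k+1.
By the principle of mathematical induction, the result holds for all m ≥ 1.

w_m = -3(-2)^m + 7·3^(m - 1)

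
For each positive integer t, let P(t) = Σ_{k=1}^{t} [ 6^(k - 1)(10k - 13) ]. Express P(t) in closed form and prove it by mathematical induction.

We claim P(t) = 6^t(2t - 3) + 3 for all t ≥ 1.
When t = 1: P(1) = -3, and the closed form gives -3. They agree.
Inductive step: suppose the statement holds for some k ≥ 1, so P(k) = 6^k(2k - 3) + 3.
Then P(k+1) = P(k) + (6^k(10k - 3)) = (6^k(2k - 3) + 3) + (6^k(10k - 3)).
Simplifying, P(k+1) = 12·6^k·k - 6·6^k + 3 = 6^(k+1)(2(k+1) - 3) + 3,
which is the closed form with t = k+1.
By induction, the statement is established for all t ≥ 1.

P(t) = 6^t(2t - 3) + 3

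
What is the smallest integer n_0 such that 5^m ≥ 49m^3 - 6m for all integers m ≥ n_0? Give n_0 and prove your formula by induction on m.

n_0 = 6

At m = 5: 3125 < 6095, so the inequality fails and n_0 ≥ 6. We prove 5^m ≥ 49m^3 - 6m for all m ≥ 6.
When m = 6: 5^m = 15625 and 49m^3 - 6m = 10548, so 15625 ≥ 10548.
Suppose the result is true for m = i, so 5^i ≥ 49i^3 - 6i.
Then 5^(i + 1) = 5·(5^i) ≥ 5·(49i^3 - 6i).
Also, for i ≥ 6 we have 5·(49i^3 - 6i) ≥ 49(i+1)^3 - 6(i+1), since 5·(49i^3 - 6i) − (49(i+1)^3 - 6(i+1)) = 196i^3 - 147i^2 - 171i - 43, which is nonnegative for all i ≥ 6.
Combining, 5^(i + 1) ≥ 49(i+1)^3 - 6(i+1).
This completes the induction.
Hence the smallest such n_0 is 6.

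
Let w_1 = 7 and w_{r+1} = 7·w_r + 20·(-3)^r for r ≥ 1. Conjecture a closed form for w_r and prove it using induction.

w_r = -2(-3)^r + 7^(r - 1)

Computing the first terms: w_1 = 7, w_2 = -11, w_3 = 103. This suggests w_r = -2(-3)^r + 7^(r - 1).
Base step (r = 1): the formula gives 7 = 7 = w_1.
Inductive step: assume the claim holds for r = p, so w_p = -2(-3)^p + 7^(p - 1).
Then w_{p+1} = 7·w_p + 20·(-3)^p = 7·(-2(-3)^p + 7^(p - 1)) + 20·(-3)^p = -2(-3)^(p + 1) + 7^p = -2(-3)^(p+1) + 7^((p+1) - 1),
which is the claimed formula at r = p+1.
By the principle of mathematical induction, the result holds for all r ≥ 1.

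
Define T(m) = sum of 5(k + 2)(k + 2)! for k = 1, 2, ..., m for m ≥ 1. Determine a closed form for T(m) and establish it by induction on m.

T(m) = 5(m + 3)! - 30

We claim T(m) = 5(m + 3)! - 30 for all m ≥ 1.
For the base case m = 1: T(1) = 90, and the closed form gives 90. They agree.
For the inductive step, assume it holds for an arbitrary k ≥ 1, so T(k) = 5(k + 3)! - 30.
Then T(k+1) = T(k) + (5(k + 3)(k + 3)!) = (5(k + 3)! - 30) + (5(k + 3)(k + 3)!).
Simplifying, T(k+1) = 5((k+1) + 3)! - 30,
which is the closed form with m = k+1.
By the principle of mathematical induction, the result holds for all m ≥ 1.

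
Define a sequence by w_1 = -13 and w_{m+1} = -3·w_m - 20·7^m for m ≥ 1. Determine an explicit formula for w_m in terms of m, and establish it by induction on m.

w_m = (-3)^(m - 1) - 2·7^m

Computing the first terms: w_1 = -13, w_2 = -101, w_3 = -677. This suggests w_m = (-3)^(m - 1) - 2·7^m.
For the base case m = 1: the formula gives -13 = -13 = w_1.
For the inductive step, assume it holds for an arbitrary r ≥ 1, so w_r = (-3)^(r - 1) - 2·7^r.
Then w_{r+1} = -3·w_r - 20·7^r = -3·((-3)^(r - 1) - 2·7^r) - 20·7^r = (-3)^r - 2·7^(r + 1) = (-3)^((r+1) - 1) - 2·7^(r+1),
which is the claimed formula at m = r+1.
Hence, by induction on m, the claim holds for every m ≥ 1.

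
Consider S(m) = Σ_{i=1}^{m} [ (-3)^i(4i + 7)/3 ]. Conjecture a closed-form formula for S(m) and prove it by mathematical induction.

S(m) = (-3)^m(m + 2) - 2

We claim S(m) = (-3)^m(m + 2) - 2 for all m ≥ 1.
Base case (m = 1): S(1) = -11, and the closed form gives -11. They agree.
Suppose the result is true for m = i, so S(i) = (-3)^i(i + 2) - 2.
Then S(i+1) = S(i) + ((-3)^i(-4i - 11)) = ((-3)^i(i + 2) - 2) + ((-3)^i(-4i - 11)).
Simplifying, S(i+1) = -3(-3)^i·i - 9(-3)^i - 2 = (-3)^(i+1)((i+1) + 2) - 2,
which is the closed form with m = i+1.
This completes the induction.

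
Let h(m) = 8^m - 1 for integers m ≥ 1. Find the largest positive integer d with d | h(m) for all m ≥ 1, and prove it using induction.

d = 7

Computing the first values: h(1) = 7 and h(2) = 63; gcd(7, 63) = 7, so d ≤ 7.
We prove 7 | 8^m - 1 for all m ≥ 1 by induction on m.
For the base case m = 1: h(1) = 7 = 7·(1), so 7 | h(1).
Inductive step: assume the claim holds for m = i, i.e. 7 | h(i). Then
8^{i+1} − 1^{i+1} = 8·8^i − 1·1^i = 8·(8^i − 1^i) + (7)·1^i. The first term is divisible by 7 by the inductive hypothesis, and the second term (7)·1^i is divisible by 7 since 7 | 7. Hence 7 | h(i+1).
This completes the induction.
Therefore the largest such d is 7.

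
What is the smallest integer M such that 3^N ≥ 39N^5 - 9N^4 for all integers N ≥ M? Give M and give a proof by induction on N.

M = 16

At N = 15: 14348907 < 29160000, so the inequality fails and M ≥ 16. We prove 3^N ≥ 39N^5 - 9N^4 for all N ≥ 16.
When N = 16: 3^N = 43046721 and 39N^5 - 9N^4 = 40304640, so 43046721 ≥ 40304640.
For the inductive step, assume it holds for an arbitrary i ≥ 16, so 3^i ≥ 39i^5 - 9i^4.
Then 3^(i + 1) = 3·(3^i) ≥ 3·(39i^5 - 9i^4).
Also, for i ≥ 16 we have 3·(39i^5 - 9i^4) ≥ 39(i+1)^5 - 9(i+1)^4, since 3·(39i^5 - 9i^4) − (39(i+1)^5 - 9(i+1)^4) = 78i^5 - 213i^4 - 354i^3 - 336i^2 - 159i - 30, which is nonnegative for all i ≥ 16.
Combining, 3^(i + 1) ≥ 39(i+1)^5 - 9(i+1)^4.
By the principle of mathematical induction, the result holds for all N ≥ 16.
Hence the smallest such M is 16.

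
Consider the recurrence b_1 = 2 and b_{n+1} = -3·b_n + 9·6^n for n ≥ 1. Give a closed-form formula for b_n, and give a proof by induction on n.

Computing the first terms: b_1 = 2, b_2 = 48, b_3 = 180. This suggests b_n = -4(-3)^(n - 1) + 6^n.
For the base case n = 1: the formula gives 2 = 2 = b_1.
For the inductive step, assume it holds for an arbitrary j ≥ 1, so b_j = -4(-3)^(j - 1) + 6^j.
Then b_{j+1} = -3·b_j + 9·6^j = -3·(-4(-3)^(j - 1) + 6^j) + 9·6^j = -4(-3)^j + 6^(j + 1) = -4(-3)^((j+1) - 1) + 6^(j+1),
which is the claimed formula at n = j+1.
By the principle of mathematical induction, the result holds for all n ≥ 1.

b_n = -4(-3)^(n - 1) + 6^n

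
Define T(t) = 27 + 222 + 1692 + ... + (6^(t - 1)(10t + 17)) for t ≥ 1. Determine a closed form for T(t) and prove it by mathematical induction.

T(t) = 6^t(2t + 3) - 3

We claim T(t) = 6^t(2t + 3) - 3 for all t ≥ 1.
Base step (t = 1): T(1) = 27, and the closed form gives 27. They agree.
Inductive step: suppose the statement holds for some k ≥ 1, so T(k) = 6^k(2k + 3) - 3.
Then T(k+1) = T(k) + (6^k(10k + 27)) = (6^k(2k + 3) - 3) + (6^k(10k + 27)).
Simplifying, T(k+1) = 12·6^k·k + 30·6^k - 3 = 6^(k+1)(2(k+1) + 3) - 3,
which is the closed form with t = k+1.
By the principle of mathematical induction, the result holds for all t ≥ 1.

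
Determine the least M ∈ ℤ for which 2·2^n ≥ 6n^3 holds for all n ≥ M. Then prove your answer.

M = 13

At n = 12: 8192 < 10368, so the inequality fails and M ≥ 13. We prove 2·2^n ≥ 6n^3 for all n ≥ 13.
For the base case n = 13: 2·2^n = 16384 and 6n^3 = 13182, so 16384 ≥ 13182.
For the inductive step, assume it holds for an arbitrary p ≥ 13, so 2·2^p ≥ 6p^3.
Then 2·2^(p + 1) = 2·(2·2^p) ≥ 2·(6p^3).
Also, for p ≥ 13 we have 2·(6p^3) ≥ 6(p+1)^3, since 2 ≥ (1 + 1/p)^3 for all p ≥ 13.
Combining, 2·2^(p + 1) ≥ 6(p+1)^3.
Hence, by induction on n, the claim holds for every n ≥ 13.
Hence the smallest such M is 13.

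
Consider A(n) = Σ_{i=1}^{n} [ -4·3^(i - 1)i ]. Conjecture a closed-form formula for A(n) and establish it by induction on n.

We claim A(n) = 3^n(-2n + 1) - 1 for all n ≥ 1.
For the base case n = 1: A(1) = -4, and the closed form gives -4. They agree.
For the inductive step, assume it holds for an arbitrary i ≥ 1, so A(i) = 3^i(-2i + 1) - 1.
Then A(i+1) = A(i) + (4·3^i(-i - 1)) = (3^i(-2i + 1) - 1) + (4·3^i(-i - 1)).
Simplifying, A(i+1) = -6·3^i·i - 3·3^i - 1 = 3^(i+1)(-2(i+1) + 1) - 1,
which is the closed form with n = i+1.
This completes the induction.

A(n) = 3^n(-2n + 1) - 1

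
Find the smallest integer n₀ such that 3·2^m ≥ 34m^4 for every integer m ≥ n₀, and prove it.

At m = 21: 6291456 < 6612354, so the inequality fails and n₀ ≥ 22. We prove 3·2^m ≥ 34m^4 for all m ≥ 22.
When m = 22: 3·2^m = 12582912 and 34m^4 = 7964704, so 12582912 ≥ 7964704.
For the inductive step, assume it holds for an arbitrary r ≥ 22, so 3·2^r ≥ 34r^4.
Then 3·2^(r + 1) = 2·(3·2^r) ≥ 2·(34r^4).
Also, for r ≥ 22 we have 2·(34r^4) ≥ 34(r+1)^4, since 2 ≥ (1 + 1/r)^4 for all r ≥ 22.
Combining, 3·2^(r + 1) ≥ 34(r+1)^4.
By induction, the statement is established for all m ≥ 22.
Hence the smallest such n₀ is 22.

n₀ = 22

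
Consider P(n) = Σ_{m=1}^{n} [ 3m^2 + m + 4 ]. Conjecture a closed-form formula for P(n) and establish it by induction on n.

P(n) = n(n^2 + 2n + 5)

We claim P(n) = n(n^2 + 2n + 5) for all n ≥ 1.
When n = 1: P(1) = 8, and the closed form gives 8. They agree.
Inductive step: suppose the statement holds for some m ≥ 1, so P(m) = m(m^2 + 2m + 5).
Then P(m+1) = P(m) + (m + 3(m + 1)^2 + 5) = (m(m^2 + 2m + 5)) + (m + 3(m + 1)^2 + 5).
Simplifying, P(m+1) = (m + 1)(m^2 + 4m + 8) = (m+1)((m+1)^2 + 2(m+1) + 5),
which is the closed form with n = m+1.
This completes the induction.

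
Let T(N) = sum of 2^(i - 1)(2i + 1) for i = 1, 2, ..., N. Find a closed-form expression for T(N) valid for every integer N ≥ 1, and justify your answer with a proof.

T(N) = 2^N(2N - 1) + 1

We claim T(N) = 2^N(2N - 1) + 1 for all N ≥ 1.
For the base case N = 1: T(1) = 3, and the closed form gives 3. They agree.
Suppose the result is true for N = i, so T(i) = 2^i(2i - 1) + 1.
Then T(i+1) = T(i) + (2^i(2i + 3)) = (2^i(2i - 1) + 1) + (2^i(2i + 3)).
Simplifying, T(i+1) = 2^(i + 1) + 2^(i + 2)i + 1 = 2^(i+1)(2(i+1) - 1) + 1,
which is the closed form with N = i+1.
By the principle of mathematical induction, the result holds for all N ≥ 1.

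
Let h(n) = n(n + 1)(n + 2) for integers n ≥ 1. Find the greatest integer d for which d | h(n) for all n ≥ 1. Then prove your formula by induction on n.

d = 6

Computing the first values: h(1) = 6 and h(2) = 24; gcd(6, 24) = 6, so d ≤ 6.
We prove 6 | n(n + 1)(n + 2) for all n ≥ 1 by induction on n.
For the base case n = 1: h(1) = 6 = 6·(1), so 6 | h(1).
Suppose the result is true for n = p, i.e. 6 | h(p). Then
h(p+1) − h(p) = (p+1)·(p+2)·(p+3) − p·(p+1)·(p+2) = (p+1)·(p+2)·[(p+3) − p] = 3·(p+1)·(p+2). The product of 2 consecutive integers is divisible by (2)! = 2, so h(p+1) − h(p) is divisible by 3·2 = 6. By the inductive hypothesis 6 | h(p), hence 6 | h(p+1).
By the principle of mathematical induction, the result holds for all n ≥ 1.
Therefore the largest such d is 6.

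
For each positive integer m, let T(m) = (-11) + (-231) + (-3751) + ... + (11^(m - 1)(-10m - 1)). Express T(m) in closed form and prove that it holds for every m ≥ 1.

We claim T(m) = -11^m·m for all m ≥ 1.
When m = 1: T(1) = -11, and the closed form gives -11. They agree.
Suppose the result is true for m = k, so T(k) = -11^k·k.
Then T(k+1) = T(k) + (11^k(-10k - 11)) = (-11^k·k) + (11^k(-10k - 11)).
Simplifying, T(k+1) = 11^(k + 1)(-k - 1) = -11^(k+1)·(k+1),
which is the closed form with m = k+1.
Hence, by induction on m, the claim holds for every m ≥ 1.

T(m) = -11^m·m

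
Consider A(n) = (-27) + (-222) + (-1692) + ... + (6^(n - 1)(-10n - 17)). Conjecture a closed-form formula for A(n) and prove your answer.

A(n) = -6^n(2n + 3) + 3

We claim A(n) = -6^n(2n + 3) + 3 for all n ≥ 1.
Base case (n = 1): A(1) = -27, and the closed form gives -27. They agree.
Inductive step: suppose the statement holds for some j ≥ 1, so A(j) = -6^j(2j + 3) + 3.
Then A(j+1) = A(j) + (6^j(-10j - 27)) = (-6^j(2j + 3) + 3) + (6^j(-10j - 27)).
Simplifying, A(j+1) = -12·6^j·j - 30·6^j + 3 = -6^(j+1)(2(j+1) + 3) + 3,
which is the closed form with n = j+1.
Hence, by induction on n, the claim holds for every n ≥ 1.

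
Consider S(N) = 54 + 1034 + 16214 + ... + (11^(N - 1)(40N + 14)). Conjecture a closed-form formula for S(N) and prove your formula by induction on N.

S(N) = 11^N(4N + 1) - 1

We claim S(N) = 11^N(4N + 1) - 1 for all N ≥ 1.
Base case (N = 1): S(1) = 54, and the closed form gives 54. They agree.
Inductive step: suppose the statement holds for some k ≥ 1, so S(k) = 11^k(4k + 1) - 1.
Then S(k+1) = S(k) + (11^k(40k + 54)) = (11^k(4k + 1) - 1) + (11^k(40k + 54)).
Simplifying, S(k+1) = 44·11^k·k + 55·11^k - 1 = 11^(k+1)(4(k+1) + 1) - 1,
which is the closed form with N = k+1.
By induction, the statement is established for all N ≥ 1.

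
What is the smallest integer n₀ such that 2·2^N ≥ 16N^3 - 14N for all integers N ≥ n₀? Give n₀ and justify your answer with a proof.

At N = 14: 32768 < 43708, so the inequality fails and n₀ ≥ 15. We prove 2·2^N ≥ 16N^3 - 14N for all N ≥ 15.
When N = 15: 2·2^N = 65536 and 16N^3 - 14N = 53790, so 65536 ≥ 53790.
Suppose the result is true for N = k, so 2·2^k ≥ 16k^3 - 14k.
Then 2·2^(k + 1) = 2·(2·2^k) ≥ 2·(16k^3 - 14k).
Also, for k ≥ 15 we have 2·(16k^3 - 14k) ≥ 16(k+1)^3 - 14(k+1), since 2·(16k^3 - 14k) − (16(k+1)^3 - 14(k+1)) = 16k^3 - 48k^2 - 62k - 2, which is nonnegative for all k ≥ 15.
Combining, 2·2^(k + 1) ≥ 16(k+1)^3 - 14(k+1).
By the principle of mathematical induction, the result holds for all N ≥ 15.
Hence the smallest such n₀ is 15.

n₀ = 15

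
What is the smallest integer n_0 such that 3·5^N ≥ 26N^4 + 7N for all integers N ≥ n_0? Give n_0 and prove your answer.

n_0 = 6

At N = 5: 9375 < 16285, so the inequality fails and n_0 ≥ 6. We prove 3·5^N ≥ 26N^4 + 7N for all N ≥ 6.
When N = 6: 3·5^N = 46875 and 26N^4 + 7N = 33738, so 46875 ≥ 33738.
Suppose the result is true for N = j, so 3·5^j ≥ 26j^4 + 7j.
Then 3·5^(j + 1) = 5·(3·5^j) ≥ 5·(26j^4 + 7j).
Also, for j ≥ 6 we have 5·(26j^4 + 7j) ≥ 26(j+1)^4 + 7(j+1), since 5·(26j^4 + 7j) − (26(j+1)^4 + 7(j+1)) = 104j^4 - 104j^3 - 156j^2 - 76j - 33, which is nonnegative for all j ≥ 6.
Combining, 3·5^(j + 1) ≥ 26(j+1)^4 + 7(j+1).
Hence, by induction on N, the claim holds for every N ≥ 6.
Hence the smallest such n_0 is 6.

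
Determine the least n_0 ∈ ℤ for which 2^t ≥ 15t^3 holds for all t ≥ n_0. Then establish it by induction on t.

n_0 = 16

At t = 15: 32768 < 50625, so the inequality fails and n_0 ≥ 16. We prove 2^t ≥ 15t^3 for all t ≥ 16.
Base case (t = 16): 2^t = 65536 and 15t^3 = 61440, so 65536 ≥ 61440.
Inductive step: assume the claim holds for t = i, so 2^i ≥ 15i^3.
Then 2^(i + 1) = 2·(2^i) ≥ 2·(15i^3).
Also, for i ≥ 16 we have 2·(15i^3) ≥ 15(i+1)^3, since 2 ≥ (1 + 1/i)^3 for all i ≥ 16.
Combining, 2^(i + 1) ≥ 15(i+1)^3.
Hence, by induction on t, the claim holds for every t ≥ 16.
Hence the smallest such n_0 is 16.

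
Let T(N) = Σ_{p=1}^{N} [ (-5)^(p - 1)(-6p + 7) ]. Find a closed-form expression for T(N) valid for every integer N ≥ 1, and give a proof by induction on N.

We claim T(N) = (-5)^N(N - 1) + 1 for all N ≥ 1.
When N = 1: T(1) = 1, and the closed form gives 1. They agree.
For the inductive step, assume it holds for an arbitrary p ≥ 1, so T(p) = (-5)^p(p - 1) + 1.
Then T(p+1) = T(p) + ((-5)^p(-6p + 1)) = ((-5)^p(p - 1) + 1) + ((-5)^p(-6p + 1)).
Simplifying, T(p+1) = (-5)^(p + 1)p + 1 = (-5)^(p+1)((p+1) - 1) + 1,
which is the closed form with N = p+1.
This completes the induction.

T(N) = (-5)^N(N - 1) + 1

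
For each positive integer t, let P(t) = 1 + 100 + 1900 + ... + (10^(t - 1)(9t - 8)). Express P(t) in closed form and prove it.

P(t) = 10^t(t - 1) + 1

We claim P(t) = 10^t(t - 1) + 1 for all t ≥ 1.
For the base case t = 1: P(1) = 1, and the closed form gives 1. They agree.
Suppose the result is true for t = p, so P(p) = 10^p(p - 1) + 1.
Then P(p+1) = P(p) + (10^p(9p + 1)) = (10^p(p - 1) + 1) + (10^p(9p + 1)).
Simplifying, P(p+1) = 10^(p + 1)p + 1 = 10^(p+1)((p+1) - 1) + 1,
which is the closed form with t = p+1.
By the principle of mathematical induction, the result holds for all t ≥ 1.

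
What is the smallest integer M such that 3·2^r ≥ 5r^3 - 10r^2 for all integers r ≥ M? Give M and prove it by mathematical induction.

At r = 10: 3072 < 4000, so the inequality fails and M ≥ 11. We prove 3·2^r ≥ 5r^3 - 10r^2 for all r ≥ 11.
Base step (r = 11): 3·2^r = 6144 and 5r^3 - 10r^2 = 5445, so 6144 ≥ 5445.
Inductive step: suppose the statement holds for some j ≥ 11, so 3·2^j ≥ 5j^3 - 10j^2.
Then 3·2^(j + 1) = 2·(3·2^j) ≥ 2·(5j^3 - 10j^2).
Also, for j ≥ 11 we have 2·(5j^3 - 10j^2) ≥ 5(j+1)^3 - 10(j+1)^2, since 2·(5j^3 - 10j^2) − (5(j+1)^3 - 10(j+1)^2) = 5j^3 - 25j^2 + 5j + 5, which is nonnegative for all j ≥ 11.
Combining, 3·2^(j + 1) ≥ 5(j+1)^3 - 10(j+1)^2.
By the principle of mathematical induction, the result holds for all r ≥ 11.
Hence the smallest such M is 11.

M = 11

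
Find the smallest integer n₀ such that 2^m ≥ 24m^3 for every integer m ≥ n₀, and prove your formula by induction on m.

n₀ = 17

At m = 16: 65536 < 98304, so the inequality fails and n₀ ≥ 17. We prove 2^m ≥ 24m^3 for all m ≥ 17.
Base case (m = 17): 2^m = 131072 and 24m^3 = 117912, so 131072 ≥ 117912.
Inductive step: suppose the statement holds for some i ≥ 17, so 2^i ≥ 24i^3.
Then 2^(i + 1) = 2·(2^i) ≥ 2·(24i^3).
Also, for i ≥ 17 we have 2·(24i^3) ≥ 24(i+1)^3, since 2 ≥ (1 + 1/i)^3 for all i ≥ 17.
Combining, 2^(i + 1) ≥ 24(i+1)^3.
By the principle of mathematical induction, the result holds for all m ≥ 17.
Hence the smallest such n₀ is 17.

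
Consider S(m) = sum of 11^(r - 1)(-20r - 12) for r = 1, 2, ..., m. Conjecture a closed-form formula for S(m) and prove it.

S(m) = -11^m(2m + 1) + 1

We claim S(m) = -11^m(2m + 1) + 1 for all m ≥ 1.
For the base case m = 1: S(1) = -32, and the closed form gives -32. They agree.
Inductive step: assume the claim holds for m = r, so S(r) = -11^r(2r + 1) + 1.
Then S(r+1) = S(r) + (11^r(-20r - 32)) = (-11^r(2r + 1) + 1) + (11^r(-20r - 32)).
Simplifying, S(r+1) = -22·11^r·r - 33·11^r + 1 = -11^(r+1)(2(r+1) + 1) + 1,
which is the closed form with m = r+1.
By induction, the statement is established for all m ≥ 1.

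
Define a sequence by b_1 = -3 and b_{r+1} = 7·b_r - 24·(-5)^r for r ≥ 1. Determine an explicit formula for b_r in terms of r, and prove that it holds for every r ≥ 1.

Computing the first terms: b_1 = -3, b_2 = 99, b_3 = 93. This suggests b_r = 2(-5)^r + 7^r.
Base step (r = 1): the formula gives -3 = -3 = b_1.
For the inductive step, assume it holds for an arbitrary p ≥ 1, so b_p = 2(-5)^p + 7^p.
Then b_{p+1} = 7·b_p - 24·(-5)^p = 7·(2(-5)^p + 7^p) - 24·(-5)^p = 2(-5)^(p + 1) + 7^(p + 1),
which is the claimed formula at r = p+1.
Hence, by induction on r, the claim holds for every r ≥ 1.

b_r = 2(-5)^r + 7^r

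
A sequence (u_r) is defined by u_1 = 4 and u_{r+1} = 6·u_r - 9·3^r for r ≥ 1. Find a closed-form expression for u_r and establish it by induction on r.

Computing the first terms: u_1 = 4, u_2 = -3, u_3 = -99. This suggests u_r = 3^(r + 1) - 5·6^(r - 1).
When r = 1: the formula gives 4 = 4 = u_1.
Suppose the result is true for r = p, so u_p = 3^(p + 1) - 5·6^(p - 1).
Then u_{p+1} = 6·u_p - 9·3^p = 6·(3^(p + 1) - 5·6^(p - 1)) - 9·3^p = 3^(p + 2) - 5·6^p = 3^((p+1) + 1) - 5·6^((p+1) - 1),
which is the claimed formula at r = p+1.
This completes the induction.

u_r = 3^(r + 1) - 5·6^(r - 1)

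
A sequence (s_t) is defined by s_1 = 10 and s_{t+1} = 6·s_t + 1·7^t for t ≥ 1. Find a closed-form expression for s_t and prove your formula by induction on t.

s_t = 3·6^(t - 1) + 7^t

Computing the first terms: s_1 = 10, s_2 = 67, s_3 = 451. This suggests s_t = 3·6^(t - 1) + 7^t.
For the base case t = 1: the formula gives 10 = 10 = s_1.
Inductive step: suppose the statement holds for some m ≥ 1, so s_m = 3·6^(m - 1) + 7^m.
Then s_{m+1} = 6·s_m + 1·7^m = 6·(3·6^(m - 1) + 7^m) + 1·7^m = 3·6^m + 7^(m + 1) = 3·6^((m+1) - 1) + 7^(m+1),
which is the claimed formula at t = m+1.
This completes the induction.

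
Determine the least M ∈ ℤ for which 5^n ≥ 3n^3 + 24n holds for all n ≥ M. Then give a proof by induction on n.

At n = 3: 125 < 153, so the inequality fails and M ≥ 4. We prove 5^n ≥ 3n^3 + 24n for all n ≥ 4.
For the base case n = 4: 5^n = 625 and 3n^3 + 24n = 288, so 625 ≥ 288.
Inductive step: suppose the statement holds for some p ≥ 4, so 5^p ≥ 3p^3 + 24p.
Then 5^(p + 1) = 5·(5^p) ≥ 5·(3p^3 + 24p).
Also, for p ≥ 4 we have 5·(3p^3 + 24p) ≥ 3(p+1)^3 + 24(p+1), since 5·(3p^3 + 24p) − (3(p+1)^3 + 24(p+1)) = 12p^3 - 9p^2 + 87p - 27, which is nonnegative for all p ≥ 4.
Combining, 5^(p + 1) ≥ 3(p+1)^3 + 24(p+1).
By the principle of mathematical induction, the result holds for all n ≥ 4.
Hence the smallest such M is 4.

M = 4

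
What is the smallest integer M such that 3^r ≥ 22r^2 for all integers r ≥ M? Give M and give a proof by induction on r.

M = 7

At r = 6: 729 < 792, so the inequality fails and M ≥ 7. We prove 3^r ≥ 22r^2 for all r ≥ 7.
For the base case r = 7: 3^r = 2187 and 22r^2 = 1078, so 2187 ≥ 1078.
Suppose the result is true for r = m, so 3^m ≥ 22m^2.
Then 3^(m + 1) = 3·(3^m) ≥ 3·(22m^2).
Also, for m ≥ 7 we have 3·(22m^2) ≥ 22(m+1)^2, since 3 ≥ (1 + 1/m)^2 for all m ≥ 7.
Combining, 3^(m + 1) ≥ 22(m+1)^2.
This completes the induction.
Hence the smallest such M is 7.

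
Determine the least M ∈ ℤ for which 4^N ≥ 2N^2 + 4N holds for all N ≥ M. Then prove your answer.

At N = 1: 4 < 6, so the inequality fails and M ≥ 2. We prove 4^N ≥ 2N^2 + 4N for all N ≥ 2.
Base step (N = 2): 4^N = 16 and 2N^2 + 4N = 16, so 16 ≥ 16.
Suppose the result is true for N = k, so 4^k ≥ 2k^2 + 4k.
Then 4^(k + 1) = 4·(4^k) ≥ 4·(2k^2 + 4k).
Also, for k ≥ 2 we have 4·(2k^2 + 4k) ≥ 2(k+1)^2 + 4(k+1), since 4·(2k^2 + 4k) − (2(k+1)^2 + 4(k+1)) = 6k^2 + 8k - 6, which is nonnegative for all k ≥ 2.
Combining, 4^(k + 1) ≥ 2(k+1)^2 + 4(k+1).
Hence, by induction on N, the claim holds for every N ≥ 2.
Hence the smallest such M is 2.

M = 2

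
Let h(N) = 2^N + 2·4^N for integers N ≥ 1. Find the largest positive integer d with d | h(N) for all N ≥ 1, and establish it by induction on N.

Computing the first values: h(1) = 10 and h(2) = 36; gcd(10, 36) = 2, so d ≤ 2.
We prove 2 | 2^N + 2·4^N for all N ≥ 1 by induction on N.
When N = 1: h(1) = 10 = 2·(5), so 2 | h(1).
Inductive step: suppose the statement holds for some p ≥ 1, i.e. 2 | h(p). Then
h(p+1) − 4·h(p) = (2^(p+1) + 2·4^(p+1)) − 4·(2^p + 2·4^p) = (1)·2^p·(2 − 4) = (-2)·2^p. Since 2 | h(p) by the inductive hypothesis, 2 | 4·h(p); and 2 | -2 since -2 = 2·-1. Therefore 2 | h(p+1).
By the principle of mathematical induction, the result holds for all N ≥ 1.
Therefore the largest such d is 2.

d = 2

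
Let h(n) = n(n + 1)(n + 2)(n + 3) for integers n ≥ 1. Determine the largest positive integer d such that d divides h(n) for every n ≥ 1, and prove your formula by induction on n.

Computing the first values: h(1) = 24 and h(2) = 120; gcd(24, 120) = 24, so d ≤ 24.
We prove 24 | n(n + 1)(n + 2)(n + 3) for all n ≥ 1 by induction on n.
For the base case n = 1: h(1) = 24 = 24·(1), so 24 | h(1).
Inductive step: suppose the statement holds for some i ≥ 1, i.e. 24 | h(i). Then
h(i+1) − h(i) = (i+1)·(i+2)·(i+3)·(i+4) − i·(i+1)·(i+2)·(i+3) = (i+1)·(i+2)·(i+3)·[(i+4) − i] = 4·(i+1)·(i+2)·(i+3). The product of 3 consecutive integers is divisible by (3)! = 6, so h(i+1) − h(i) is divisible by 4·6 = 24. By the inductive hypothesis 24 | h(i), hence 24 | h(i+1).
By the principle of mathematical induction, the result holds for all n ≥ 1.
Therefore the largest such d is 24.

d = 24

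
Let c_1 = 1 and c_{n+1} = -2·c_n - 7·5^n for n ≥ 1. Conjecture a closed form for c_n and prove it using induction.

Computing the first terms: c_1 = 1, c_2 = -37, c_3 = -101. This suggests c_n = -3(-2)^n - 5^n.
For the base case n = 1: the formula gives 1 = 1 = c_1.
For the inductive step, assume it holds for an arbitrary j ≥ 1, so c_j = -3(-2)^j - 5^j.
Then c_{j+1} = -2·c_j - 7·5^j = -2·(-3(-2)^j - 5^j) - 7·5^j = -3(-2)^(j + 1) - 5^(j + 1),
which is the claimed formula at n = j+1.
By induction, the statement is established for all n ≥ 1.

c_n = -3(-2)^n - 5^n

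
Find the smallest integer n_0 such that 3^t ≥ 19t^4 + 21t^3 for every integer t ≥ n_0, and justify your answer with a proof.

n_0 = 12

At t = 11: 177147 < 306130, so the inequality fails and n_0 ≥ 12. We prove 3^t ≥ 19t^4 + 21t^3 for all t ≥ 12.
When t = 12: 3^t = 531441 and 19t^4 + 21t^3 = 430272, so 531441 ≥ 430272.
For the inductive step, assume it holds for an arbitrary k ≥ 12, so 3^k ≥ 19k^4 + 21k^3.
Then 3^(k + 1) = 3·(3^k) ≥ 3·(19k^4 + 21k^3).
Also, for k ≥ 12 we have 3·(19k^4 + 21k^3) ≥ 19(k+1)^4 + 21(k+1)^3, since 3·(19k^4 + 21k^3) − (19(k+1)^4 + 21(k+1)^3) = 38k^4 - 34k^3 - 177k^2 - 139k - 40, which is nonnegative for all k ≥ 12.
Combining, 3^(k + 1) ≥ 19(k+1)^4 + 21(k+1)^3.
By induction, the statement is established for all t ≥ 12.
Hence the smallest such n_0 is 12.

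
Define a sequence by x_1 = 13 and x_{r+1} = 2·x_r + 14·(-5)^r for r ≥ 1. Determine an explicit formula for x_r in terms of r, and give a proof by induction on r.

Computing the first terms: x_1 = 13, x_2 = -44, x_3 = 262. This suggests x_r = -2(-5)^r + 3·2^(r - 1).
When r = 1: the formula gives 13 = 13 = x_1.
Inductive step: suppose the statement holds for some p ≥ 1, so x_p = -2(-5)^p + 3·2^(p - 1).
Then x_{p+1} = 2·x_p + 14·(-5)^p = 2·(-2(-5)^p + 3·2^(p - 1)) + 14·(-5)^p = -2(-5)^(p + 1) + 3·2^p = -2(-5)^(p+1) + 3·2^((p+1) - 1),
which is the claimed formula at r = p+1.
By the principle of mathematical induction, the result holds for all r ≥ 1.

x_r = -2(-5)^r + 3·2^(r - 1)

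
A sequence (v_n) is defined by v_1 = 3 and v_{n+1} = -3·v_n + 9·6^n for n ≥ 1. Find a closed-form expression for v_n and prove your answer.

Computing the first terms: v_1 = 3, v_2 = 45, v_3 = 189. This suggests v_n = (-3)^n + 6^n.
Base step (n = 1): the formula gives 3 = 3 = v_1.
Suppose the result is true for n = j, so v_j = (-3)^j + 6^j.
Then v_{j+1} = -3·v_j + 9·6^j = -3·((-3)^j + 6^j) + 9·6^j = (-3)^(j + 1) + 6^(j + 1),
which is the claimed formula at n = j+1.
Hence, by induction on n, the claim holds for every n ≥ 1.

v_n = (-3)^n + 6^n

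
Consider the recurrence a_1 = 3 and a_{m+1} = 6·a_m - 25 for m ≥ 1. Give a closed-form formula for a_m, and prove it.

a_m = -2·6^(m - 1) + 5

Computing the first terms: a_1 = 3, a_2 = -7, a_3 = -67. This suggests a_m = -2·6^(m - 1) + 5.
Base case (m = 1): the formula gives 3 = 3 = a_1.
Suppose the result is true for m = k, so a_k = -2·6^(k - 1) + 5.
Then a_{k+1} = 6·a_k - 25 = 6·(-2·6^(k - 1) + 5) - 25 = -2·6^k + 5 = -2·6^((k+1) - 1) + 5,
which is the claimed formula at m = k+1.
By the principle of mathematical induction, the result holds for all m ≥ 1.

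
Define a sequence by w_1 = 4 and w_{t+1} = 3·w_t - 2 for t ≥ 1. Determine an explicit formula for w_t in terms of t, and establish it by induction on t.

w_t = 3^t + 1

Computing the first terms: w_1 = 4, w_2 = 10, w_3 = 28. This suggests w_t = 3^t + 1.
For the base case t = 1: the formula gives 4 = 4 = w_1.
Suppose the result is true for t = j, so w_j = 3^j + 1.
Then w_{j+1} = 3·w_j - 2 = 3·(3^j + 1) - 2 = 3^(j + 1) + 1,
which is the claimed formula at t = j+1.
By the principle of mathematical induction, the result holds for all t ≥ 1.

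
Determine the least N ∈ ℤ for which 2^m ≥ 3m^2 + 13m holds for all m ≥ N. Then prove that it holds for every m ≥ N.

At m = 8: 256 < 296, so the inequality fails and N ≥ 9. We prove 2^m ≥ 3m^2 + 13m for all m ≥ 9.
When m = 9: 2^m = 512 and 3m^2 + 13m = 360, so 512 ≥ 360.
Inductive step: suppose the statement holds for some i ≥ 9, so 2^i ≥ 3i^2 + 13i.
Then 2^(i + 1) = 2·(2^i) ≥ 2·(3i^2 + 13i).
Also, for i ≥ 9 we have 2·(3i^2 + 13i) ≥ 3(i+1)^2 + 13(i+1), since 2·(3i^2 + 13i) − (3(i+1)^2 + 13(i+1)) = 3i^2 + 7i - 16, which is nonnegative for all i ≥ 9.
Combining, 2^(i + 1) ≥ 3(i+1)^2 + 13(i+1).
By induction, the statement is established for all m ≥ 9.
Hence the smallest such N is 9.

N = 9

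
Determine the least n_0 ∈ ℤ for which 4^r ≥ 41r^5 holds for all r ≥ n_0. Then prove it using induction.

At r = 11: 4194304 < 6603091, so the inequality fails and n_0 ≥ 12. We prove 4^r ≥ 41r^5 for all r ≥ 12.
Base case (r = 12): 4^r = 16777216 and 41r^5 = 10202112, so 16777216 ≥ 10202112.
Inductive step: assume the claim holds for r = k, so 4^k ≥ 41k^5.
Then 4^(k + 1) = 4·(4^k) ≥ 4·(41k^5).
Also, for k ≥ 12 we have 4·(41k^5) ≥ 41(k+1)^5, since 4 ≥ (1 + 1/k)^5 for all k ≥ 12.
Combining, 4^(k + 1) ≥ 41(k+1)^5.
By the principle of mathematical induction, the result holds for all r ≥ 12.
Hence the smallest such n_0 is 12.

n_0 = 12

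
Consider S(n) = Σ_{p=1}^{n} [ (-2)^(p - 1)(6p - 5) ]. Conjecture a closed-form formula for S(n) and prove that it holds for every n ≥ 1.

S(n) = (-2)^n(-2n + 1) - 1

We claim S(n) = (-2)^n(-2n + 1) - 1 for all n ≥ 1.
Base step (n = 1): S(1) = 1, and the closed form gives 1. They agree.
Inductive step: assume the claim holds for n = p, so S(p) = (-2)^p(-2p + 1) - 1.
Then S(p+1) = S(p) + ((-2)^p(6p + 1)) = ((-2)^p(-2p + 1) - 1) + ((-2)^p(6p + 1)).
Simplifying, S(p+1) = -(-2)^(p + 1) + (-2)^(p + 2)p - 1 = (-2)^(p+1)(-2(p+1) + 1) - 1,
which is the closed form with n = p+1.
By induction, the statement is established for all n ≥ 1.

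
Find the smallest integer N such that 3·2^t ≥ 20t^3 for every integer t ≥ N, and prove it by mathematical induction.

N = 15

At t = 14: 49152 < 54880, so the inequality fails and N ≥ 15. We prove 3·2^t ≥ 20t^3 for all t ≥ 15.
Base case (t = 15): 3·2^t = 98304 and 20t^3 = 67500, so 98304 ≥ 67500.
Suppose the result is true for t = i, so 3·2^i ≥ 20i^3.
Then 3·2^(i + 1) = 2·(3·2^i) ≥ 2·(20i^3).
Also, for i ≥ 15 we have 2·(20i^3) ≥ 20(i+1)^3, since 2 ≥ (1 + 1/i)^3 for all i ≥ 15.
Combining, 3·2^(i + 1) ≥ 20(i+1)^3.
This completes the induction.
Hence the smallest such N is 15.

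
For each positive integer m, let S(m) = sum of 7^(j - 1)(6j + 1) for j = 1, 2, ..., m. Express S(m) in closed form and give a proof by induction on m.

S(m) = 7^m·m

We claim S(m) = 7^m·m for all m ≥ 1.
For the base case m = 1: S(1) = 7, and the closed form gives 7. They agree.
Inductive step: assume the claim holds for m = j, so S(j) = 7^j·j.
Then S(j+1) = S(j) + (7^j(6j + 7)) = (7^j·j) + (7^j(6j + 7)).
Simplifying, S(j+1) = 7^(j + 1)(j + 1) = 7^(j+1)·(j+1),
which is the closed form with m = j+1.
This completes the induction.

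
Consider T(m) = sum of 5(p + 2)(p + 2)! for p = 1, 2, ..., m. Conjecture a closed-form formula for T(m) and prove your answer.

T(m) = 5(m + 3)! - 30

We claim T(m) = 5(m + 3)! - 30 for all m ≥ 1.
Base step (m = 1): T(1) = 90, and the closed form gives 90. They agree.
Inductive step: assume the claim holds for m = p, so T(p) = 5(p + 3)! - 30.
Then T(p+1) = T(p) + (5(p + 3)(p + 3)!) = (5(p + 3)! - 30) + (5(p + 3)(p + 3)!).
Simplifying, T(p+1) = 5((p+1) + 3)! - 30,
which is the closed form with m = p+1.
This completes the induction.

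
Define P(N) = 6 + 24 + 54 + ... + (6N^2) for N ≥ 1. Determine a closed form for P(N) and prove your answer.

P(N) = N(N + 1)(2N + 1)

We claim P(N) = N(N + 1)(2N + 1) for all N ≥ 1.
For the base case N = 1: P(1) = 6, and the closed form gives 6. They agree.
Inductive step: suppose the statement holds for some m ≥ 1, so P(m) = m(2m^2 + 3m + 1).
Then P(m+1) = P(m) + (6(m + 1)^2) = (m(2m^2 + 3m + 1)) + (6(m + 1)^2).
Simplifying, P(m+1) = (m + 1)(m + 2)(2m + 3) = (m+1)((m+1) + 1)(2(m+1) + 1),
which is the closed form with N = m+1.
By the principle of mathematical induction, the result holds for all N ≥ 1.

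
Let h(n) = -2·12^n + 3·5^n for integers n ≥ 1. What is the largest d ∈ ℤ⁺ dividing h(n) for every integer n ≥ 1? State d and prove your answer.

Computing the first values: h(1) = -9 and h(2) = -213; gcd(-9, -213) = 3, so d ≤ 3.
We prove 3 | -2·12^n + 3·5^n for all n ≥ 1 by induction on n.
Base step (n = 1): h(1) = -9 = 3·(-3), so 3 | h(1).
Inductive step: assume the claim holds for n = k, i.e. 3 | h(k). Then
h(k+1) − 12·h(k) = (-2·12^(k+1) + 3·5^(k+1)) − 12·(-2·12^k + 3·5^k) = (3)·5^k·(5 − 12) = (-21)·5^k. Since 3 | h(k) by the inductive hypothesis, 3 | 12·h(k); and 3 | -21 since -21 = 3·-7. Therefore 3 | h(k+1).
Hence, by induction on n, the claim holds for every n ≥ 1.
Therefore the largest such d is 3.

d = 3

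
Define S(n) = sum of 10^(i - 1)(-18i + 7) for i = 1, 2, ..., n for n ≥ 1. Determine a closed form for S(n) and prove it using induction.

We claim S(n) = 10^n(-2n + 1) - 1 for all n ≥ 1.
Base step (n = 1): S(1) = -11, and the closed form gives -11. They agree.
Inductive step: suppose the statement holds for some i ≥ 1, so S(i) = 10^i(-2i + 1) - 1.
Then S(i+1) = S(i) + (10^i(-18i - 11)) = (10^i(-2i + 1) - 1) + (10^i(-18i - 11)).
Simplifying, S(i+1) = -20·10^i·i - 10·10^i - 1 = 10^(i+1)(-2(i+1) + 1) - 1,
which is the closed form with n = i+1.
By the principle of mathematical induction, the result holds for all n ≥ 1.

S(n) = 10^n(-2n + 1) - 1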